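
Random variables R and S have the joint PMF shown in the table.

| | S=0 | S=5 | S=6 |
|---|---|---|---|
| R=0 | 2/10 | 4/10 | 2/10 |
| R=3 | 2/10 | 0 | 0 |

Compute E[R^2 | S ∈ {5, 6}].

0

P(S ∈ {5, 6}) = 3/5.
Σ R^2·P over the event = 0·(4/10) + 0·(2/10) = 0.
E[R^2 | S ∈ {5, 6}] = (0) / (3/5) = 0.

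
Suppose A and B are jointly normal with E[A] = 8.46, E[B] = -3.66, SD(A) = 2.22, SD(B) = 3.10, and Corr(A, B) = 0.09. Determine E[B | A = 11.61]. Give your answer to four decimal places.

For a bivariate normal, E[B | A=x] = μ_B + ρ·(σ_B/σ_A)·(x − μ_A).
E[B | A=11.61] = -3.66 + (0.09)·(3.10/2.22)·(11.61 − (8.46)) = -3.66 + (0.12568)·(3.15) = -3.2641.

-3.2641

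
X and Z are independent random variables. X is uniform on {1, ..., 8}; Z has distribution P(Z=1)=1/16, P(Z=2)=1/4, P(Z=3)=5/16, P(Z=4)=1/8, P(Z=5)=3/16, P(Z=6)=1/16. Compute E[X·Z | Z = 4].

18

P(Z = 4) = 1/8.
Summing XZ·P(x,y) over outcomes with Z = 4 gives 9/4.
E[X·Z | Z = 4] = (9/4) / (1/8) = 18.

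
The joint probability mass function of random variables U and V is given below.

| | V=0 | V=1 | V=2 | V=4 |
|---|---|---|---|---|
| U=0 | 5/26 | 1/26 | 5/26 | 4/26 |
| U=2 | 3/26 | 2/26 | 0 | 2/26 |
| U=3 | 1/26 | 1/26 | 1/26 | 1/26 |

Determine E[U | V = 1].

P(V = 1) = 2/13.
Σ U·P over the event = 0·(1/26) + 2·(2/26) + 3·(1/26) = 7/26.
E[U | V = 1] = (7/26) / (2/13) = 7/4.

7/4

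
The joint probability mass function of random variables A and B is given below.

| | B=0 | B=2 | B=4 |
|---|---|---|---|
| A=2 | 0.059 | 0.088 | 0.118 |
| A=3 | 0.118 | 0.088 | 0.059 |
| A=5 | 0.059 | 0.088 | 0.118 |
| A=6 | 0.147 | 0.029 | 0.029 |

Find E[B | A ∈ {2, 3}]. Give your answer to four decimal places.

2.0000

P(A ∈ {2, 3}) = 0.530.
Σ B·P over the event = 0·(0.059) + 2·(0.088) + 4·(0.118) + 0·(0.118) + 2·(0.088) + 4·(0.059) = 1.060.
E[B | A ∈ {2, 3}] = (1.060) / (0.530) = 2.0000.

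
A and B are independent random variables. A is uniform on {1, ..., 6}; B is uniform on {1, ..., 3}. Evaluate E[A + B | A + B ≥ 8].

Outcomes with A + B ≥ 8: (5,3), (6,2), (6,3), each with probability 1/18.
E[A + B | A + B ≥ 8] = (8 + 8 + 9) / 3 = 25/3.

25/3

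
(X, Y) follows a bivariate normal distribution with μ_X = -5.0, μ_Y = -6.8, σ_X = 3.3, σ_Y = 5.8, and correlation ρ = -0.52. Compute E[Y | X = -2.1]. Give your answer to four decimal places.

-9.4504

For a bivariate normal, E[Y | X=x] = μ_Y + ρ·(σ_Y/σ_X)·(x − μ_X).
E[Y | X=-2.1] = -6.8 + (-0.52)·(5.8/3.3)·(-2.1 − (-5.0)) = -6.8 + (-0.91394)·(2.9) = -9.4504.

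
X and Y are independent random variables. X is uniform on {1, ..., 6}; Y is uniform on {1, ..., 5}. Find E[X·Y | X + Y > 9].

P(X + Y > 9) = 1/10.
Summing XY·P(x,y) over outcomes with X + Y > 9 gives 79/30.
E[X·Y | X + Y > 9] = (79/30) / (1/10) = 79/3.

79/3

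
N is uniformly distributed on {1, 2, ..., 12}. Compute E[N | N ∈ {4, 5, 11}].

20/3

P(N ∈ {4, 5, 11}) = 1/4.
Σ over the event: 4·1/12 + 5·1/12 + 11·1/12 = 5/3.
E[N | N ∈ {4, 5, 11}] = (5/3) / (1/4) = 20/3.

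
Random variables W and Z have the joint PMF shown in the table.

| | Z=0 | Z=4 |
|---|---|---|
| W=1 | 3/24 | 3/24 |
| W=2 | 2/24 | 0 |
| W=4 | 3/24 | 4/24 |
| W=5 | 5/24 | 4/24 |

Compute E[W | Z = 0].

44/13

P(Z = 0) = 13/24.
Σ W·P over the event = 1·(3/24) + 2·(2/24) + 4·(3/24) + 5·(5/24) = 11/6.
E[W | Z = 0] = (11/6) / (13/24) = 44/13.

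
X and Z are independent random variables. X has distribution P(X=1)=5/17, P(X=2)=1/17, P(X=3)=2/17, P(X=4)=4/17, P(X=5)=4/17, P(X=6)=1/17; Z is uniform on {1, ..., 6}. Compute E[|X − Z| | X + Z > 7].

P(X + Z > 7) = 19/51.
Summing |X−Z|·P(x,y) over outcomes with X + Z > 7 gives 26/51.
E[|X − Z| | X + Z > 7] = (26/51) / (19/51) = 26/19.

26/19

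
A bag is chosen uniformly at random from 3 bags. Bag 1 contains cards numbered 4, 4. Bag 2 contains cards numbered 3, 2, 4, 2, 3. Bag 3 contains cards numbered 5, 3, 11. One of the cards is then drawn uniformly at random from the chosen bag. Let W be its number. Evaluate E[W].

197/45

E[W | bag 1] = (4+4)/2 = 4.
E[W | bag 2] = (3+2+4+2+3)/5 = 14/5.
E[W | bag 3] = (5+3+11)/3 = 19/3.
By the law of total expectation,
E[W] = (1/3)·(4) + (1/3)·(14/5) + (1/3)·(19/3) = 197/45.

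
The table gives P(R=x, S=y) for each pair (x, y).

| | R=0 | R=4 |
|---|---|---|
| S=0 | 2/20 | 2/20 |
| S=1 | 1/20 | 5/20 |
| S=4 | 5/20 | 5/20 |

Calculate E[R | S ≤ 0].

P(S ≤ 0) = 1/5.
Summing R·P(R=x,S=y) over the conditioning event gives 2/5.
E[R | S ≤ 0] = (2/5) / (1/5) = 2.

2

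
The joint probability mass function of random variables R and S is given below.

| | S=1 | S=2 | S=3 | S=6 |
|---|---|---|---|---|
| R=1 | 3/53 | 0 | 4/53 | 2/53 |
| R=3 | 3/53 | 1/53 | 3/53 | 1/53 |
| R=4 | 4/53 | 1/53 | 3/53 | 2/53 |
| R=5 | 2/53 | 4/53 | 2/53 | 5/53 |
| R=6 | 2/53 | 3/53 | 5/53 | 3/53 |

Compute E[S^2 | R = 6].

167/13

P(R = 6) = 13/53.
Σ S^2·P over the event = 1·(2/53) + 4·(3/53) + 9·(5/53) + 36·(3/53) = 167/53.
E[S^2 | R = 6] = (167/53) / (13/53) = 167/13.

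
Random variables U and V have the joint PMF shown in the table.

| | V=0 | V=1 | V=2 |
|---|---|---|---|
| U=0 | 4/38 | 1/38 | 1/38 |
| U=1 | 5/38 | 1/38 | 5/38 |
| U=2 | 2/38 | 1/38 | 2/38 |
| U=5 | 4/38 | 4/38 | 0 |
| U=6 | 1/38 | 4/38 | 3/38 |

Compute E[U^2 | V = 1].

249/11

P(V = 1) = 11/38.
Σ U^2·P over the event = 0·(1/38) + 1·(1/38) + 4·(1/38) + 25·(4/38) + 36·(4/38) = 249/38.
E[U^2 | V = 1] = (249/38) / (11/38) = 249/11.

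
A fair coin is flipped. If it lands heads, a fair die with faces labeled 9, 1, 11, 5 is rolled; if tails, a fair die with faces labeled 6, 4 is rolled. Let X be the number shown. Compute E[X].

23/4

E[X | heads] = (9+1+11+5)/4 = 13/2.
E[X | tails] = (6+4)/2 = 5.
By the law of total expectation,
E[X] = (1/2)·(13/2) + (1/2)·(5) = 23/4.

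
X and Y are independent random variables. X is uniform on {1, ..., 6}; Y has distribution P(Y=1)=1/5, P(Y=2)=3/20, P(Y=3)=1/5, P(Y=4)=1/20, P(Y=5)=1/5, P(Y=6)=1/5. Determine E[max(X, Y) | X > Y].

229/50

P(X > Y) = 5/12.
Summing max(X,Y)·P(x,y) over outcomes with X > Y gives 229/120.
E[max(X, Y) | X > Y] = (229/120) / (5/12) = 229/50.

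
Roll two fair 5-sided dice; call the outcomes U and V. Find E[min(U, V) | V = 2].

P(V = 2) = 1/5.
Summing min(U,V)·P(x,y) over outcomes with V = 2 gives 9/25.
E[min(U, V) | V = 2] = (9/25) / (1/5) = 9/5.

9/5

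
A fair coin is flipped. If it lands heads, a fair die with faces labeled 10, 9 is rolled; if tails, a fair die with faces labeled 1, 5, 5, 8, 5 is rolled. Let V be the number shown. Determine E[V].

E[V | heads] = (10+9)/2 = 19/2.
E[V | tails] = (1+5+5+8+5)/5 = 24/5.
By the law of total expectation,
E[V] = (1/2)·(19/2) + (1/2)·(24/5) = 143/20.

143/20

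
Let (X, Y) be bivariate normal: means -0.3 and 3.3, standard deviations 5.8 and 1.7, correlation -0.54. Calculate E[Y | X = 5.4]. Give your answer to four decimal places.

2.3978

For a bivariate normal, E[Y | X=x] = μ_Y + ρ·(σ_Y/σ_X)·(x − μ_X).
E[Y | X=5.4] = 3.3 + (-0.54)·(1.7/5.8)·(5.4 − (-0.3)) = 3.3 + (-0.15828)·(5.7) = 2.3978.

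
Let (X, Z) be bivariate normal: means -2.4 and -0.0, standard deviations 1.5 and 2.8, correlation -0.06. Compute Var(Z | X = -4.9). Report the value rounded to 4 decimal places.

For a bivariate normal, Var(Z | X=x) = σ_Z²(1 − ρ²).
Var(Z | X=-4.9) = (2.8)²·(1 − (-0.06)²) = 7.84·0.9964 = 7.8118.

7.8118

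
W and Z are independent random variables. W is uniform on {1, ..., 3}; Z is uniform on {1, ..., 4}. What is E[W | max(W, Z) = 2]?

Outcomes with max(W, Z) = 2: (1,2), (2,1), (2,2), each with probability 1/12.
E[W | max(W, Z) = 2] = (1 + 2 + 2) / 3 = 5/3.

5/3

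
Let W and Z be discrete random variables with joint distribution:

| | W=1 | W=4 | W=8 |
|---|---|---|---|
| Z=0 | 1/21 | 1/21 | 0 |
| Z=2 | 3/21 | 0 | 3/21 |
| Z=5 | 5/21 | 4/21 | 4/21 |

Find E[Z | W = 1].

P(W = 1) = 3/7.
Summing Z·P(W=x,Z=y) over the conditioning event gives 31/21.
E[Z | W = 1] = (31/21) / (3/7) = 31/9.

31/9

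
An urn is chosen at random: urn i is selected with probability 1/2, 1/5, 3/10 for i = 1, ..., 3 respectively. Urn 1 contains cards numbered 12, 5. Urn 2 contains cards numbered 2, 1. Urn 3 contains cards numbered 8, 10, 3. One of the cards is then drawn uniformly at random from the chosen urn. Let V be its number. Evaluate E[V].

133/20

E[V | urn 1] = (12+5)/2 = 17/2.
E[V | urn 2] = (2+1)/2 = 3/2.
E[V | urn 3] = (8+10+3)/3 = 7.
E[V] = (1/2)·(17/2) + (1/5)·(3/2) + (3/10)·(7) = 133/20.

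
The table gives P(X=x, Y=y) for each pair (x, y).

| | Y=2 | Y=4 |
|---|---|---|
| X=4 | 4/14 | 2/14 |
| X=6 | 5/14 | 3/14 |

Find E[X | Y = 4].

P(Y = 4) = 5/14.
Σ X·P over the event = 4·(2/14) + 6·(3/14) = 13/7.
E[X | Y = 4] = (13/7) / (5/14) = 26/5.

26/5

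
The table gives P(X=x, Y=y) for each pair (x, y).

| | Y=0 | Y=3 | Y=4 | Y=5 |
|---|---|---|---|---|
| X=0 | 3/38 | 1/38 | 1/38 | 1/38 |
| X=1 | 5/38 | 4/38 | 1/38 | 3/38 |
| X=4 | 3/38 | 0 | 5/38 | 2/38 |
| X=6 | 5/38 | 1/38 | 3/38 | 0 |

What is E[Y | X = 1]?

31/13

P(X = 1) = 13/38.
Σ Y·P over the event = 0·(5/38) + 3·(4/38) + 4·(1/38) + 5·(3/38) = 31/38.
E[Y | X = 1] = (31/38) / (13/38) = 31/13.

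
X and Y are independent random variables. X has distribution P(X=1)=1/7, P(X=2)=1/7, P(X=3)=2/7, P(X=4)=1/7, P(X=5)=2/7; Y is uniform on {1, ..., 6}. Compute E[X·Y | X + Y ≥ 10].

P(X + Y ≥ 10) = 5/42.
Summing XY·P(x,y) over outcomes with X + Y ≥ 10 gives 67/21.
E[X·Y | X + Y ≥ 10] = (67/21) / (5/42) = 134/5.

134/5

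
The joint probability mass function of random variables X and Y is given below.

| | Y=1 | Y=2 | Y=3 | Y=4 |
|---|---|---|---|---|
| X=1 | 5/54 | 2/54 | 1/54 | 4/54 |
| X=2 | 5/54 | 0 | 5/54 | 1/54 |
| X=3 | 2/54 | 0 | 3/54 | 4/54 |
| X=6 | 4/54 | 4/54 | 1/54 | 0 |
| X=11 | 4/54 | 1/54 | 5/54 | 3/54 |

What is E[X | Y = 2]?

P(Y = 2) = 7/54.
Σ X·P over the event = 1·(2/54) + 6·(4/54) + 11·(1/54) = 37/54.
E[X | Y = 2] = (37/54) / (7/54) = 37/7.

37/7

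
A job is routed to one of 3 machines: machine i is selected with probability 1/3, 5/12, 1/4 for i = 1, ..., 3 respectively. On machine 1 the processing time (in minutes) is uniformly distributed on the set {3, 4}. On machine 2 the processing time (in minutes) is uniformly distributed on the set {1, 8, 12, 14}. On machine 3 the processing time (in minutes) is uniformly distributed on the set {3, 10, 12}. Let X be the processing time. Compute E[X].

331/48

E[X | machine 1] = (3+4)/2 = 7/2.
E[X | machine 2] = (1+8+12+14)/4 = 35/4.
E[X | machine 3] = (3+10+12)/3 = 25/3.
By the law of total expectation,
E[X] = (1/3)·(7/2) + (5/12)·(35/4) + (1/4)·(25/3) = 331/48.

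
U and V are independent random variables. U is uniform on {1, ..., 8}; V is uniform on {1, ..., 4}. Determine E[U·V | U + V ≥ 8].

255/14

P(U + V ≥ 8) = 7/16.
Summing UV·P(x,y) over outcomes with U + V ≥ 8 gives 255/32.
E[U·V | U + V ≥ 8] = (255/32) / (7/16) = 255/14.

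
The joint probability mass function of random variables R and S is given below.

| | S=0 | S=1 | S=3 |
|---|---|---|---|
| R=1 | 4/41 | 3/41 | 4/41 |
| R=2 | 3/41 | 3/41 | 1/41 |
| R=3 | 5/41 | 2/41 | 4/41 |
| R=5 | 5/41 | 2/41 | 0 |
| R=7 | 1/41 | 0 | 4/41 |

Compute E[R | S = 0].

P(S = 0) = 18/41.
Σ R·P over the event = 1·(4/41) + 2·(3/41) + 3·(5/41) + 5·(5/41) + 7·(1/41) = 57/41.
E[R | S = 0] = (57/41) / (18/41) = 19/6.

19/6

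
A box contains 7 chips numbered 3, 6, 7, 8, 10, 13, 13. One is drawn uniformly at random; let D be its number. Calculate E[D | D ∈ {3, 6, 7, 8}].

P(D ∈ {3, 6, 7, 8}) = 4/7.
Σ over the event: 3·1/7 + 6·1/7 + 7·1/7 + 8·1/7 = 24/7.
E[D | D ∈ {3, 6, 7, 8}] = (24/7) / (4/7) = 6.

6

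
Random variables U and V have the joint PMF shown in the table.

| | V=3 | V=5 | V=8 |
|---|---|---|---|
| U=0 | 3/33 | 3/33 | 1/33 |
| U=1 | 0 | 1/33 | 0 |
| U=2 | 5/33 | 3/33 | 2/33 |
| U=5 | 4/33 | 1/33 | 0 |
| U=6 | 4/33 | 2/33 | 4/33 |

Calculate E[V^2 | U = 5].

61/5

P(U = 5) = 5/33.
Σ V^2·P over the event = 9·(4/33) + 25·(1/33) = 61/33.
E[V^2 | U = 5] = (61/33) / (5/33) = 61/5.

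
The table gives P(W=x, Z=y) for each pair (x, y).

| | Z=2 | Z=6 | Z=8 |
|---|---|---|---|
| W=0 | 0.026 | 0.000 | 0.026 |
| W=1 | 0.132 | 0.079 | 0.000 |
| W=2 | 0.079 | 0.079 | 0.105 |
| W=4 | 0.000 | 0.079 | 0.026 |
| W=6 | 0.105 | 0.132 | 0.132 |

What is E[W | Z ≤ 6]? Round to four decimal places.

3.1857

P(Z ≤ 6) = 0.711.
Σ W·P over the event = 0·(0.026) + 1·(0.132) + 1·(0.079) + 2·(0.079) + 2·(0.079) + 4·(0.079) + 6·(0.105) + 6·(0.132) = 2.265.
E[W | Z ≤ 6] = (2.265) / (0.711) = 3.1857.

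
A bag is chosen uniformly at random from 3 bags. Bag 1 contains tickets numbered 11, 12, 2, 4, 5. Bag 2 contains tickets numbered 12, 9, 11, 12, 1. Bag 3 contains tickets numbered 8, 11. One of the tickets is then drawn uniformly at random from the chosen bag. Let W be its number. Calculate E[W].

E[W | bag 1] = (11+12+2+4+5)/5 = 34/5.
E[W | bag 2] = (12+9+11+12+1)/5 = 9.
E[W | bag 3] = (8+11)/2 = 19/2.
E[W] = (1/3)·(34/5) + (1/3)·(9) + (1/3)·(19/2) = 253/30.

253/30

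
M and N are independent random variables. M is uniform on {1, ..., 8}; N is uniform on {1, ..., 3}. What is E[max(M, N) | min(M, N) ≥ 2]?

P(min(M, N) ≥ 2) = 7/12.
Summing max(M,N)·P(x,y) over outcomes with min(M, N) ≥ 2 gives 71/24.
E[max(M, N) | min(M, N) ≥ 2] = (71/24) / (7/12) = 71/14.

71/14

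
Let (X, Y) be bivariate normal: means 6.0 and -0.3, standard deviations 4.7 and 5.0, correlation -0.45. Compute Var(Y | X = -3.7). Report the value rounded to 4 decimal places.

19.9375

Var(Y | X=x) = (1 − ρ²)·σ_Y².
Var(Y | X=-3.7) = (5.0)²·(1 − (-0.45)²) = 25·0.7975 = 19.9375.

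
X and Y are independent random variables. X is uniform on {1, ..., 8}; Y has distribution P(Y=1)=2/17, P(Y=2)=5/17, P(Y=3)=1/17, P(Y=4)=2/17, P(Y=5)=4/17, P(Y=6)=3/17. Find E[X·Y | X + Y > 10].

P(X + Y > 10) = 29/136.
Summing XY·P(x,y) over outcomes with X + Y > 10 gives 129/17.
E[X·Y | X + Y > 10] = (129/17) / (29/136) = 1032/29.

1032/29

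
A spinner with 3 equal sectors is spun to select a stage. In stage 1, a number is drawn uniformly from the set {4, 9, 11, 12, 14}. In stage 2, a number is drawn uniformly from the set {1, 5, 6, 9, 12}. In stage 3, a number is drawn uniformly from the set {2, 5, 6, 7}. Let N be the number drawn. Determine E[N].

36/5

E[N | stage 1] = (4+9+11+12+14)/5 = 10.
E[N | stage 2] = (1+5+6+9+12)/5 = 33/5.
E[N | stage 3] = (2+5+6+7)/4 = 5.
E[N] = (1/3)·(10) + (1/3)·(33/5) + (1/3)·(5) = 36/5.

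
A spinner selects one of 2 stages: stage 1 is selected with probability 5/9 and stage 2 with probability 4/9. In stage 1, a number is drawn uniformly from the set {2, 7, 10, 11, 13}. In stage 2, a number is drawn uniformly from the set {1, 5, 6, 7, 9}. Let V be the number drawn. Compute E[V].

109/15

E[V | stage 1] = (2+7+10+11+13)/5 = 43/5.
E[V | stage 2] = (1+5+6+7+9)/5 = 28/5.
E[V] = (5/9)·(43/5) + (4/9)·(28/5) = 109/15.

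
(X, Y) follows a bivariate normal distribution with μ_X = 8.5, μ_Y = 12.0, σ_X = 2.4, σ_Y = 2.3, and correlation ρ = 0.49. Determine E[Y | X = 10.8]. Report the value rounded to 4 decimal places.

For a bivariate normal, E[Y | X=x] = μ_Y + ρ·(σ_Y/σ_X)·(x − μ_X).
E[Y | X=10.8] = 12.0 + (0.49)·(2.3/2.4)·(10.8 − (8.5)) = 12.0 + (0.46958)·(2.3) = 13.0800.

13.0800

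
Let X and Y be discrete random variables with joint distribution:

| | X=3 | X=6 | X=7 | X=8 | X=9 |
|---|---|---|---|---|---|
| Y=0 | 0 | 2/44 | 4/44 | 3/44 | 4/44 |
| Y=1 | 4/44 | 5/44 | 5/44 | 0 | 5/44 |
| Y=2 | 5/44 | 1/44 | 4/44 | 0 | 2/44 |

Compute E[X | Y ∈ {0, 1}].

111/16

P(Y ∈ {0, 1}) = 8/11.
Σ X·P over the event = 3·(4/44) + 6·(2/44) + 6·(5/44) + 7·(4/44) + 7·(5/44) + 8·(3/44) + 9·(4/44) + 9·(5/44) = 111/22.
E[X | Y ∈ {0, 1}] = (111/22) / (8/11) = 111/16.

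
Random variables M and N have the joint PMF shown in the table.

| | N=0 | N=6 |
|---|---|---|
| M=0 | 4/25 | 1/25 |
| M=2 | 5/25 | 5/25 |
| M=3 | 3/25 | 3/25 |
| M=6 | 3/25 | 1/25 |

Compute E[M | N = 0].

37/15

P(N = 0) = 3/5.
Σ M·P over the event = 0·(4/25) + 2·(5/25) + 3·(3/25) + 6·(3/25) = 37/25.
E[M | N = 0] = (37/25) / (3/5) = 37/15.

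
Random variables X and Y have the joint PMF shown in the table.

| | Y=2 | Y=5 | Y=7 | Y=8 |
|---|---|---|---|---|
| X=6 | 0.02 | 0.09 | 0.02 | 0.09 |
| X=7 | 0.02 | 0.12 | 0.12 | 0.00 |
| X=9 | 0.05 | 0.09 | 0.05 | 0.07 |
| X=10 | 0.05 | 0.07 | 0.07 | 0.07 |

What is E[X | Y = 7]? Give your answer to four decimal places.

8.1154

P(Y = 7) = 0.26.
Σ X·P over the event = 6·(0.02) + 7·(0.12) + 9·(0.05) + 10·(0.07) = 2.11.
E[X | Y = 7] = (2.11) / (0.26) = 8.1154.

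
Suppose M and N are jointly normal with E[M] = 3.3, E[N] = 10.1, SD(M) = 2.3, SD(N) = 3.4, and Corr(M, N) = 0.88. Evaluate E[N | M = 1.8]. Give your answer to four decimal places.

For a bivariate normal, E[N | M=x] = μ_N + ρ·(σ_N/σ_M)·(x − μ_M).
E[N | M=1.8] = 10.1 + (0.88)·(3.4/2.3)·(1.8 − (3.3)) = 10.1 + (1.3009)·(-1.5) = 8.1487.

8.1487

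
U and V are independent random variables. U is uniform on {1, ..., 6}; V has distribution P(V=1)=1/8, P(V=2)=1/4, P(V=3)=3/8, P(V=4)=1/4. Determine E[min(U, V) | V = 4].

P(V = 4) = 1/4.
Summing min(U,V)·P(x,y) over outcomes with V = 4 gives 3/4.
E[min(U, V) | V = 4] = (3/4) / (1/4) = 3.

3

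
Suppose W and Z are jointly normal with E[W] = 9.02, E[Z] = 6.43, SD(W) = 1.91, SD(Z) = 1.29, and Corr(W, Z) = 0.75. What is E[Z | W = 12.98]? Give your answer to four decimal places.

8.4359

For a bivariate normal, E[Z | W=x] = μ_Z + ρ·(σ_Z/σ_W)·(x − μ_W).
E[Z | W=12.98] = 6.43 + (0.75)·(1.29/1.91)·(12.98 − (9.02)) = 6.43 + (0.50654)·(3.96) = 8.4359.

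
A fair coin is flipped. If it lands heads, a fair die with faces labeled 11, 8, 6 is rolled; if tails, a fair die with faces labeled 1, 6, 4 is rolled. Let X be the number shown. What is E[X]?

E[X | heads] = (11+8+6)/3 = 25/3.
E[X | tails] = (1+6+4)/3 = 11/3.
E[X] = (1/2)·(25/3) + (1/2)·(11/3) = 6.

6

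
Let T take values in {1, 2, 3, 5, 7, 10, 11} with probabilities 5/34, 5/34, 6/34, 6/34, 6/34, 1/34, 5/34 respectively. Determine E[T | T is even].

10/3

P(T is even) = 3/17.
Σ over the event: 2·5/34 + 10·1/34 = 10/17.
E[T | T is even] = (10/17) / (3/17) = 10/3.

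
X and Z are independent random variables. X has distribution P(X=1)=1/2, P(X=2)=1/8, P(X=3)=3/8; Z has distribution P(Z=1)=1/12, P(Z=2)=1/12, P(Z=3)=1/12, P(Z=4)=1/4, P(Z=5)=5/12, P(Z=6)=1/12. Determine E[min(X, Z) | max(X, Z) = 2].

P(max(X, Z) = 2) = 1/16.
Summing min(X,Z)·P(x,y) over outcomes with max(X, Z) = 2 gives 7/96.
E[min(X, Z) | max(X, Z) = 2] = (7/96) / (1/16) = 7/6.

7/6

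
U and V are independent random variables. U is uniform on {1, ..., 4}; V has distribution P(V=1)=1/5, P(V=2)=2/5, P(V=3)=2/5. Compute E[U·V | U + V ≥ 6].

29/3

P(U + V ≥ 6) = 3/10.
Summing UV·P(x,y) over outcomes with U + V ≥ 6 gives 29/10.
E[U·V | U + V ≥ 6] = (29/10) / (3/10) = 29/3.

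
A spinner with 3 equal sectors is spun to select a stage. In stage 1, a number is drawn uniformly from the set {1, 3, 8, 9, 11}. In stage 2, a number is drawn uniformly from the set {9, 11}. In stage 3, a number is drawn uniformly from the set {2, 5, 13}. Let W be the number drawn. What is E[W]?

346/45

E[W | stage 1] = (1+3+8+9+11)/5 = 32/5.
E[W | stage 2] = (9+11)/2 = 10.
E[W | stage 3] = (2+5+13)/3 = 20/3.
By the law of total expectation,
E[W] = (1/3)·(32/5) + (1/3)·(10) + (1/3)·(20/3) = 346/45.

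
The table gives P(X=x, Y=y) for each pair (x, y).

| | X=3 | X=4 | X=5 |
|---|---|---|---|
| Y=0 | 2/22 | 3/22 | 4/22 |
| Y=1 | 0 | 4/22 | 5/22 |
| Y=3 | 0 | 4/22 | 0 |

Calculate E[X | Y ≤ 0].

P(Y ≤ 0) = 9/22.
Summing X·P(X=x,Y=y) over the conditioning event gives 19/11.
E[X | Y ≤ 0] = (19/11) / (9/22) = 38/9.

38/9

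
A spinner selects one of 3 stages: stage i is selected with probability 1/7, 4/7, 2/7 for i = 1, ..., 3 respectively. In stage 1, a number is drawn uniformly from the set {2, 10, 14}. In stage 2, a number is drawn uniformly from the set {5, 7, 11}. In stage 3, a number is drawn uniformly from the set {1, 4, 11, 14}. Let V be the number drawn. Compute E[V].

E[V | stage 1] = (2+10+14)/3 = 26/3.
E[V | stage 2] = (5+7+11)/3 = 23/3.
E[V | stage 3] = (1+4+11+14)/4 = 15/2.
By the law of total expectation,
E[V] = (1/7)·(26/3) + (4/7)·(23/3) + (2/7)·(15/2) = 163/21.

163/21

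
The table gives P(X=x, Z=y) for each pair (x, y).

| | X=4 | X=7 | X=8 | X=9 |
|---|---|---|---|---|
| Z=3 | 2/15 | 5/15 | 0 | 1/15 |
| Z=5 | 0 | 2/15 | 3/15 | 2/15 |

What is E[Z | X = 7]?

25/7

P(X = 7) = 7/15.
Σ Z·P over the event = 3·(5/15) + 5·(2/15) = 5/3.
E[Z | X = 7] = (5/3) / (7/15) = 25/7.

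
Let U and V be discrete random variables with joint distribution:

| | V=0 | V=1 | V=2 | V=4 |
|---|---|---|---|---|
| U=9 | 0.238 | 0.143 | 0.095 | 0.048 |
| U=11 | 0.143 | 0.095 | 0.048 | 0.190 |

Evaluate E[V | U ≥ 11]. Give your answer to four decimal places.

1.9979

P(U ≥ 11) = 0.476.
Σ V·P over the event = 0·(0.143) + 1·(0.095) + 2·(0.048) + 4·(0.190) = 0.951.
E[V | U ≥ 11] = (0.951) / (0.476) = 1.9979.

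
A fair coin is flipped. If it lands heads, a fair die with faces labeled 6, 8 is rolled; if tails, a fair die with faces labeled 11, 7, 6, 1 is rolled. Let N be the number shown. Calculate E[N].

E[N | heads] = (6+8)/2 = 7.
E[N | tails] = (11+7+6+1)/4 = 25/4.
By the law of total expectation,
E[N] = (1/2)·(7) + (1/2)·(25/4) = 53/8.

53/8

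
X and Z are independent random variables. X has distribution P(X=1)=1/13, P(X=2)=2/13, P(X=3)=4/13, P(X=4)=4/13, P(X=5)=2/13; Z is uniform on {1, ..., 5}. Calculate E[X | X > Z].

58/15

P(X > Z) = 6/13.
Summing X·P(x,y) over outcomes with X > Z gives 116/65.
E[X | X > Z] = (116/65) / (6/13) = 58/15.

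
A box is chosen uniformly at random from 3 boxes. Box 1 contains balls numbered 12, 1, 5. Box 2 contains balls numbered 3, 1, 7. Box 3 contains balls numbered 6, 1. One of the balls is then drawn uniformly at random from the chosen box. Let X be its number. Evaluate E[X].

E[X | box 1] = (12+1+5)/3 = 6.
E[X | box 2] = (3+1+7)/3 = 11/3.
E[X | box 3] = (6+1)/2 = 7/2.
By the law of total expectation,
E[X] = (1/3)·(6) + (1/3)·(11/3) + (1/3)·(7/2) = 79/18.

79/18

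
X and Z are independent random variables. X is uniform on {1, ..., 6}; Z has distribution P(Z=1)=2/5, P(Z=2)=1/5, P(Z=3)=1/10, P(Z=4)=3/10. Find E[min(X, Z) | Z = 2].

11/6

P(Z = 2) = 1/5.
Summing min(X,Z)·P(x,y) over outcomes with Z = 2 gives 11/30.
E[min(X, Z) | Z = 2] = (11/30) / (1/5) = 11/6.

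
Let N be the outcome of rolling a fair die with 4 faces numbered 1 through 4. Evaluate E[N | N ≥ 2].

3

Given N ≥ 2, N is equally likely to be any of {2, 3, 4}.
E[N | N ≥ 2] = (2 + 3 + 4) / 3 = 3.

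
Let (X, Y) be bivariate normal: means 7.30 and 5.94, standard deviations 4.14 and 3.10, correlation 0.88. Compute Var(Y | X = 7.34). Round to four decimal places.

2.1680

Var(Y | X=x) = (1 − ρ²)·σ_Y².
Var(Y | X=7.34) = (3.10)²·(1 − (0.88)²) = 9.61·0.2256 = 2.1680.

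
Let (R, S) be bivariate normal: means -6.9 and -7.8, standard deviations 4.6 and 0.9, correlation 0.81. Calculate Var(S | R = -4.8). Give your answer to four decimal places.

0.2786

For a bivariate normal, Var(S | R=x) = σ_S²(1 − ρ²).
Var(S | R=-4.8) = (0.9)²·(1 − (0.81)²) = 0.81·0.3439 = 0.2786.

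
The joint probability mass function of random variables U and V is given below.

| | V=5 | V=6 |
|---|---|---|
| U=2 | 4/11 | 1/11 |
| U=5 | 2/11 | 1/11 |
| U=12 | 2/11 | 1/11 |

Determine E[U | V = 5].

P(V = 5) = 8/11.
Σ U·P over the event = 2·(4/11) + 5·(2/11) + 12·(2/11) = 42/11.
E[U | V = 5] = (42/11) / (8/11) = 21/4.

21/4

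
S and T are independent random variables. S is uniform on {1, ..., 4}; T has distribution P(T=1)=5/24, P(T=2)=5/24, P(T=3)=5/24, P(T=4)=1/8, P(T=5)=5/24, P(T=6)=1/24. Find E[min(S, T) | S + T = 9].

P(S + T = 9) = 1/16.
Summing min(S,T)·P(x,y) over outcomes with S + T = 9 gives 23/96.
E[min(S, T) | S + T = 9] = (23/96) / (1/16) = 23/6.

23/6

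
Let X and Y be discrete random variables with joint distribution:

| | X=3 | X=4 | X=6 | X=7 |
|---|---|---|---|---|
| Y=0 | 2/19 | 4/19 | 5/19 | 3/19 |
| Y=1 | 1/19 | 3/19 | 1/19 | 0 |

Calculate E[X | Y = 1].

P(Y = 1) = 5/19.
Σ X·P over the event = 3·(1/19) + 4·(3/19) + 6·(1/19) = 21/19.
E[X | Y = 1] = (21/19) / (5/19) = 21/5.

21/5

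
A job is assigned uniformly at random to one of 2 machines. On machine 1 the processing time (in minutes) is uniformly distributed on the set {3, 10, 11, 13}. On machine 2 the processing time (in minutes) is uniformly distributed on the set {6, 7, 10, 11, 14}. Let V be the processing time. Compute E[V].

377/40

E[V | machine 1] = (3+10+11+13)/4 = 37/4.
E[V | machine 2] = (6+7+10+11+14)/5 = 48/5.
E[V] = (1/2)·(37/4) + (1/2)·(48/5) = 377/40.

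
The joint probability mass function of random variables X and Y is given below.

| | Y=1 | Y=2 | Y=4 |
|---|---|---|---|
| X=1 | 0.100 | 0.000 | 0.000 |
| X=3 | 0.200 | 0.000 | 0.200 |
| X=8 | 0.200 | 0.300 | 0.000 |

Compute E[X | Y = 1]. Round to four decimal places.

4.6000

P(Y = 1) = 0.500.
Σ X·P over the event = 1·(0.100) + 3·(0.200) + 8·(0.200) = 2.300.
E[X | Y = 1] = (2.300) / (0.500) = 4.6000.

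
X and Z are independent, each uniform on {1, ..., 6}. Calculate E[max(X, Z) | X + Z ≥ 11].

Outcomes with X + Z ≥ 11: (5,6), (6,5), (6,6), each with probability 1/36.
E[max(X, Z) | X + Z ≥ 11] = (6 + 6 + 6) / 3 = 6.

6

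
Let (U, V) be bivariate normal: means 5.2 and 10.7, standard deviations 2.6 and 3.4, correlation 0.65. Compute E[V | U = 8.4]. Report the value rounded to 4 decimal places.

13.4200

E[V | U=x] = μ_V + ρ(σ_V/σ_U)(x − μ_U) for jointly normal variables.
E[V | U=8.4] = 10.7 + (0.65)·(3.4/2.6)·(8.4 − (5.2)) = 10.7 + (0.85)·(3.2) = 13.4200.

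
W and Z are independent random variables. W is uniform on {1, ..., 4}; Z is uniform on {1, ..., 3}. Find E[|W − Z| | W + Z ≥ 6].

Outcomes with W + Z ≥ 6: (3,3), (4,2), (4,3), each with probability 1/12.
E[|W − Z| | W + Z ≥ 6] = (0 + 2 + 1) / 3 = 1.

1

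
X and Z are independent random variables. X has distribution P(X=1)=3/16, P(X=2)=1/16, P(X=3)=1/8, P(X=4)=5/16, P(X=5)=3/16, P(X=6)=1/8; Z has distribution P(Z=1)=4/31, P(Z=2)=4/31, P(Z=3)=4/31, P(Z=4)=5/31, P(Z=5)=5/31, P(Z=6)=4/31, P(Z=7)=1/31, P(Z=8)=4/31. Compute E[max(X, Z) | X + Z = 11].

P(X + Z = 11) = 35/496.
Summing max(X,Z)·P(x,y) over outcomes with X + Z = 11 gives 231/496.
E[max(X, Z) | X + Z = 11] = (231/496) / (35/496) = 33/5.

33/5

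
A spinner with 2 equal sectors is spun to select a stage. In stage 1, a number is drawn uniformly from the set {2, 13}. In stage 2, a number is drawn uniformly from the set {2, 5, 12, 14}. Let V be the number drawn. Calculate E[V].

E[V | stage 1] = (2+13)/2 = 15/2.
E[V | stage 2] = (2+5+12+14)/4 = 33/4.
By the law of total expectation,
E[V] = (1/2)·(15/2) + (1/2)·(33/4) = 63/8.

63/8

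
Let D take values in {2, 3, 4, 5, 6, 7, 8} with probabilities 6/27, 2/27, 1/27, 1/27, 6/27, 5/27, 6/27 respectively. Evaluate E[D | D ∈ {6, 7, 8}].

7

P(D ∈ {6, 7, 8}) = 17/27.
Σ over the event: 6·2/9 + 7·5/27 + 8·2/9 = 119/27.
E[D | D ∈ {6, 7, 8}] = (119/27) / (17/27) = 7.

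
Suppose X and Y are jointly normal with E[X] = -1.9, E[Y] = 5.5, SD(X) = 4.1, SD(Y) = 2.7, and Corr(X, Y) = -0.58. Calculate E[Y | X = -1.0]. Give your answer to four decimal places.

5.1562

E[Y | X=x] = μ_Y + ρ(σ_Y/σ_X)(x − μ_X) for jointly normal variables.
E[Y | X=-1.0] = 5.5 + (-0.58)·(2.7/4.1)·(-1.0 − (-1.9)) = 5.5 + (-0.38195)·(0.9) = 5.1562.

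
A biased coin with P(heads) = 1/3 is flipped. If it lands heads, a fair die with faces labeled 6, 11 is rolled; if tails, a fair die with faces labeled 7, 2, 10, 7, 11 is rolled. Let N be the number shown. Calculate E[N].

E[N | heads] = (6+11)/2 = 17/2.
E[N | tails] = (7+2+10+7+11)/5 = 37/5.
E[N] = (1/3)·(17/2) + (2/3)·(37/5) = 233/30.

233/30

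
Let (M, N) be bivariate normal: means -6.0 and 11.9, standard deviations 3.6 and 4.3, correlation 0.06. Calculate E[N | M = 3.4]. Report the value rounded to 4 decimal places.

12.5737

For a bivariate normal, E[N | M=x] = μ_N + ρ·(σ_N/σ_M)·(x − μ_M).
E[N | M=3.4] = 11.9 + (0.06)·(4.3/3.6)·(3.4 − (-6.0)) = 11.9 + (0.071667)·(9.4) = 12.5737.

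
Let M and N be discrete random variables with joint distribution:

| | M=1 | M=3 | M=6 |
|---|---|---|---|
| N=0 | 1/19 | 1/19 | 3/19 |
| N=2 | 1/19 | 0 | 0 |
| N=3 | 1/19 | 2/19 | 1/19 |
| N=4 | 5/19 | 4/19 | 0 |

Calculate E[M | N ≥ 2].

P(N ≥ 2) = 14/19.
Summing M·P(M=x,N=y) over the conditioning event gives 31/19.
E[M | N ≥ 2] = (31/19) / (14/19) = 31/14.

31/14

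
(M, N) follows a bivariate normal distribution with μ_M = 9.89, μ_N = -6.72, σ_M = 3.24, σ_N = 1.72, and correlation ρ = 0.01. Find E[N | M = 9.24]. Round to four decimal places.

For a bivariate normal, E[N | M=x] = μ_N + ρ·(σ_N/σ_M)·(x − μ_M).
E[N | M=9.24] = -6.72 + (0.01)·(1.72/3.24)·(9.24 − (9.89)) = -6.72 + (0.0053086)·(-0.65) = -6.7235.

-6.7235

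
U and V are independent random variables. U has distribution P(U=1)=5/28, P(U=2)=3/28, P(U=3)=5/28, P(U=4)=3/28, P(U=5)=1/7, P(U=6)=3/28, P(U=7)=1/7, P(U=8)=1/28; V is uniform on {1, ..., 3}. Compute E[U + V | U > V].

201/29

P(U > V) = 29/42.
Summing (U+V)·P(x,y) over outcomes with U > V gives 67/14.
E[U + V | U > V] = (67/14) / (29/42) = 201/29.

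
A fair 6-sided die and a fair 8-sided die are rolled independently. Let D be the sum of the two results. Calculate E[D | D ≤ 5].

P(D ≤ 5) = 5/24.
Σ over the event: 2·1/48 + 3·1/24 + 4·1/16 + 5·1/12 = 5/6.
E[D | D ≤ 5] = (5/6) / (5/24) = 4.

4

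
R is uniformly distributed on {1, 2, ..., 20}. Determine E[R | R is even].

11

Given R is even, R is equally likely to be any of {2, 4, 6, 8, 10, 12, 14, 16, 18, 20}.
E[R | R is even] = (2 + 4 + 6 + 8 + 10 + 12 + 14 + 16 + 18 + 20) / 10 = 11.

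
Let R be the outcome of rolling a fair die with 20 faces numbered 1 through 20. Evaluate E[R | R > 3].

12

P(R > 3) = 17/20.
E[R | R > 3] = (51/5) / (17/20) = 12.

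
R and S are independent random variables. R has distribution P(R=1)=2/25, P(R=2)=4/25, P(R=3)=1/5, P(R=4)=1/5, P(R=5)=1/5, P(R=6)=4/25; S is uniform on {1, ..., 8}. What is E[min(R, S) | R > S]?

P(R > S) = 69/200.
Summing min(R,S)·P(x,y) over outcomes with R > S gives 159/200.
E[min(R, S) | R > S] = (159/200) / (69/200) = 53/23.

53/23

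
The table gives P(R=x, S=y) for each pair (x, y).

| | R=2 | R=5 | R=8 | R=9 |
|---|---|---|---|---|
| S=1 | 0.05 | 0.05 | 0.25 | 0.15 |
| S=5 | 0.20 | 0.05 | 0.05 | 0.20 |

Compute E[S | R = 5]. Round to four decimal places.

P(R = 5) = 0.10.
Summing S·P(R=x,S=y) over the conditioning event gives 0.30.
E[S | R = 5] = (0.30) / (0.10) = 3.0000.

3.0000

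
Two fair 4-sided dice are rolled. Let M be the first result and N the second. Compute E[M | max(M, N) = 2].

Outcomes with max(M, N) = 2: (1,2), (2,1), (2,2), each with probability 1/16.
E[M | max(M, N) = 2] = (1 + 2 + 2) / 3 = 5/3.

5/3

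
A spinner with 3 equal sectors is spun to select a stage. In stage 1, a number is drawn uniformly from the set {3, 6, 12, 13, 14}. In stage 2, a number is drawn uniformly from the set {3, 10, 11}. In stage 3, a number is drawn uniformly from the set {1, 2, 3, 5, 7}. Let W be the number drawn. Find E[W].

106/15

E[W | stage 1] = (3+6+12+13+14)/5 = 48/5.
E[W | stage 2] = (3+10+11)/3 = 8.
E[W | stage 3] = (1+2+3+5+7)/5 = 18/5.
E[W] = (1/3)·(48/5) + (1/3)·(8) + (1/3)·(18/5) = 106/15.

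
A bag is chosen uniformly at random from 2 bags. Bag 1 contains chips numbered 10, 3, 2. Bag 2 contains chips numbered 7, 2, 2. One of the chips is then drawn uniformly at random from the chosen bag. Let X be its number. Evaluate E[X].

13/3

E[X | bag 1] = (10+3+2)/3 = 5.
E[X | bag 2] = (7+2+2)/3 = 11/3.
By the law of total expectation,
E[X] = (1/2)·(5) + (1/2)·(11/3) = 13/3.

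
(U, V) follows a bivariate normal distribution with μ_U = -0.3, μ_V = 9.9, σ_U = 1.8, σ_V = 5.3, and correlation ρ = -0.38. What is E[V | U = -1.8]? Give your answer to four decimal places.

11.5783

The regression of V on U has slope ρ·σ_V/σ_U and passes through (μ_U, μ_V).
E[V | U=-1.8] = 9.9 + (-0.38)·(5.3/1.8)·(-1.8 − (-0.3)) = 9.9 + (-1.11889)·(-1.5) = 11.5783.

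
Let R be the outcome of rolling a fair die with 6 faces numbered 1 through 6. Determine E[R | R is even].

Given R is even, R is equally likely to be any of {2, 4, 6}.
E[R | R is even] = (2 + 4 + 6) / 3 = 4.

4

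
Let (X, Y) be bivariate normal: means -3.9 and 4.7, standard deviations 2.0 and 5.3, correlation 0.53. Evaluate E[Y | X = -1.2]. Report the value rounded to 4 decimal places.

E[Y | X=x] = μ_Y + ρ(σ_Y/σ_X)(x − μ_X) for jointly normal variables.
E[Y | X=-1.2] = 4.7 + (0.53)·(5.3/2.0)·(-1.2 − (-3.9)) = 4.7 + (1.4045)·(2.7) = 8.4922.

8.4922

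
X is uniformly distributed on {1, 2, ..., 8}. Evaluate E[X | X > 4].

Given X > 4, X is equally likely to be any of {5, 6, 7, 8}.
E[X | X > 4] = (5 + 6 + 7 + 8) / 4 = 13/2.

13/2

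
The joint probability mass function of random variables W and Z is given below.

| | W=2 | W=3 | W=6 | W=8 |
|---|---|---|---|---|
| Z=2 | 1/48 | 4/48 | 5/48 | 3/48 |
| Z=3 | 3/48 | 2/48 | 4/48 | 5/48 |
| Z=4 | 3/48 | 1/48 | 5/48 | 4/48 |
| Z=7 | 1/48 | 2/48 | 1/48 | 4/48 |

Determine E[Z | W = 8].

P(W = 8) = 1/3.
Σ Z·P over the event = 2·(3/48) + 3·(5/48) + 4·(4/48) + 7·(4/48) = 65/48.
E[Z | W = 8] = (65/48) / (1/3) = 65/16.

65/16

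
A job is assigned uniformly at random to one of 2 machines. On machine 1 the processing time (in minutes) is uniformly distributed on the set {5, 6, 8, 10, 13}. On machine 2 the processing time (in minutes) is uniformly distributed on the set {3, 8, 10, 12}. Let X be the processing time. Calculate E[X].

333/40

E[X | machine 1] = (5+6+8+10+13)/5 = 42/5.
E[X | machine 2] = (3+8+10+12)/4 = 33/4.
By the law of total expectation,
E[X] = (1/2)·(42/5) + (1/2)·(33/4) = 333/40.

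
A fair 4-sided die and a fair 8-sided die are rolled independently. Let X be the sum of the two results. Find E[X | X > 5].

P(X > 5) = 11/16.
Σ over the event: 6·1/8 + 7·1/8 + 8·1/8 + 9·1/8 + 10·3/32 + 11·1/16 + 12·1/32 = 23/4.
E[X | X > 5] = (23/4) / (11/16) = 92/11.

92/11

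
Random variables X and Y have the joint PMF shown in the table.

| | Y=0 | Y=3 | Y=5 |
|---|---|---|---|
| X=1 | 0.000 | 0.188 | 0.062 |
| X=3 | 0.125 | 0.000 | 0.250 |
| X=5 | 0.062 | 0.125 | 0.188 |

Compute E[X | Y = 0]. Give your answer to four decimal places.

P(Y = 0) = 0.187.
Σ X·P over the event = 3·(0.125) + 5·(0.062) = 0.685.
E[X | Y = 0] = (0.685) / (0.187) = 3.6631.

3.6631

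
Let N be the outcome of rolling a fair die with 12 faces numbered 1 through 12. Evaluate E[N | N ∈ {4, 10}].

7

P(N ∈ {4, 10}) = 1/6.
Σ over the event: 4·1/12 + 10·1/12 = 7/6.
E[N | N ∈ {4, 10}] = (7/6) / (1/6) = 7.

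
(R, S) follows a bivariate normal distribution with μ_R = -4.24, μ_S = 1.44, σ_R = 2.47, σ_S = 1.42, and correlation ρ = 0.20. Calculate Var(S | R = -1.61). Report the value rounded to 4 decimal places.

1.9357

Var(S | R=x) = (1 − ρ²)·σ_S².
Var(S | R=-1.61) = (1.42)²·(1 − (0.20)²) = 2.0164·0.96 = 1.9357.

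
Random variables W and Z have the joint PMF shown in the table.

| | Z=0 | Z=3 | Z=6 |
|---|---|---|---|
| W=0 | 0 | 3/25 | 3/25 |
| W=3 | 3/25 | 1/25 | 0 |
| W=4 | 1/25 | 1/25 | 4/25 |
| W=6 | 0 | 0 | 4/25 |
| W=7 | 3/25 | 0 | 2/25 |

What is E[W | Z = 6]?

P(Z = 6) = 13/25.
Σ W·P over the event = 0·(3/25) + 4·(4/25) + 6·(4/25) + 7·(2/25) = 54/25.
E[W | Z = 6] = (54/25) / (13/25) = 54/13.

54/13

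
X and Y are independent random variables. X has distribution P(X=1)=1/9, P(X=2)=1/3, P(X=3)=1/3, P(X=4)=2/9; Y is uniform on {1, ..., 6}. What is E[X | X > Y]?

16/5

P(X > Y) = 5/18.
Summing X·P(x,y) over outcomes with X > Y gives 8/9.
E[X | X > Y] = (8/9) / (5/18) = 16/5.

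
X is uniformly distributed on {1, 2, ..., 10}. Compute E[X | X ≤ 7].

Given X ≤ 7, X is equally likely to be any of {1, 2, 3, 4, 5, 6, 7}.
E[X | X ≤ 7] = (1 + 2 + 3 + 4 + 5 + 6 + 7) / 7 = 4.

4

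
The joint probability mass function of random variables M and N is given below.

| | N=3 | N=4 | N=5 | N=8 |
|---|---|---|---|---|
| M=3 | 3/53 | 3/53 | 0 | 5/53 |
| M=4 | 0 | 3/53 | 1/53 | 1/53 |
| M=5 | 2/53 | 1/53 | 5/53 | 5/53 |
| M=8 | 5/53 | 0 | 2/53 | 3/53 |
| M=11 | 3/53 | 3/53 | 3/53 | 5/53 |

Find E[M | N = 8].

P(N = 8) = 19/53.
Σ M·P over the event = 3·(5/53) + 4·(1/53) + 5·(5/53) + 8·(3/53) + 11·(5/53) = 123/53.
E[M | N = 8] = (123/53) / (19/53) = 123/19.

123/19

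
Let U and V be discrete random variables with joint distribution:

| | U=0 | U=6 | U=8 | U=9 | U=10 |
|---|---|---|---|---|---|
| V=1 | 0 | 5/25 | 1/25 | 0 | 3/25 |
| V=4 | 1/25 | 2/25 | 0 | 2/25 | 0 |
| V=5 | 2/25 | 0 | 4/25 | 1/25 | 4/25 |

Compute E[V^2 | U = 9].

19

P(U = 9) = 3/25.
Σ V^2·P over the event = 16·(2/25) + 25·(1/25) = 57/25.
E[V^2 | U = 9] = (57/25) / (3/25) = 19.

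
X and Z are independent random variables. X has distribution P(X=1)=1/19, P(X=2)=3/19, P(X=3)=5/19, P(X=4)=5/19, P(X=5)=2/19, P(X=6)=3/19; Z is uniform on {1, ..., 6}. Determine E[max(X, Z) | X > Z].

226/51

P(X > Z) = 17/38.
Summing max(X,Z)·P(x,y) over outcomes with X > Z gives 113/57.
E[max(X, Z) | X > Z] = (113/57) / (17/38) = 226/51.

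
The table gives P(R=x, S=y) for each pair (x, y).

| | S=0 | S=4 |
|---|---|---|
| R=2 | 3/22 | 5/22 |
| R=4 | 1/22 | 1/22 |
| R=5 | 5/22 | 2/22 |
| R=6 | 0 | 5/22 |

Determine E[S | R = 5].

P(R = 5) = 7/22.
Σ S·P over the event = 0·(5/22) + 4·(2/22) = 4/11.
E[S | R = 5] = (4/11) / (7/22) = 8/7.

8/7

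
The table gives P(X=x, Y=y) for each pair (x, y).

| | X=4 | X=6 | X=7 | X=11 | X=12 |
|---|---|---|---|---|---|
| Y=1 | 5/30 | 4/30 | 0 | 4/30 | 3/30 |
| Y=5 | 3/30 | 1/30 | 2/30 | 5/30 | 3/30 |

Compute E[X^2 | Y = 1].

P(Y = 1) = 8/15.
Σ X^2·P over the event = 16·(5/30) + 36·(4/30) + 121·(4/30) + 144·(3/30) = 38.
E[X^2 | Y = 1] = (38) / (8/15) = 285/4.

285/4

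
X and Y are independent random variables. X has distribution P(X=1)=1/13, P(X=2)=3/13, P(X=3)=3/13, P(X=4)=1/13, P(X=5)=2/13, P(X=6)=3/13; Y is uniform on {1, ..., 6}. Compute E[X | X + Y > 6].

107/24

P(X + Y > 6) = 8/13.
Summing X·P(x,y) over outcomes with X + Y > 6 gives 107/39.
E[X | X + Y > 6] = (107/39) / (8/13) = 107/24.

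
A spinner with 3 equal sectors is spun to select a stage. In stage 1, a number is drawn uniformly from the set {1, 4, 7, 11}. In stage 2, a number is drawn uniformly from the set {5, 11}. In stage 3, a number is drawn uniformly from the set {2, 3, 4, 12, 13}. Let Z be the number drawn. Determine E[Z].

137/20

E[Z | stage 1] = (1+4+7+11)/4 = 23/4.
E[Z | stage 2] = (5+11)/2 = 8.
E[Z | stage 3] = (2+3+4+12+13)/5 = 34/5.
E[Z] = (1/3)·(23/4) + (1/3)·(8) + (1/3)·(34/5) = 137/20.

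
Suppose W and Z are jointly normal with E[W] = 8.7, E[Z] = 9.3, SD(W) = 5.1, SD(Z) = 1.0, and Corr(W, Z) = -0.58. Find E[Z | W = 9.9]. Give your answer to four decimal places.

9.1635

The regression of Z on W has slope ρ·σ_Z/σ_W and passes through (μ_W, μ_Z).
E[Z | W=9.9] = 9.3 + (-0.58)·(1.0/5.1)·(9.9 − (8.7)) = 9.3 + (-0.11373)·(1.2) = 9.1635.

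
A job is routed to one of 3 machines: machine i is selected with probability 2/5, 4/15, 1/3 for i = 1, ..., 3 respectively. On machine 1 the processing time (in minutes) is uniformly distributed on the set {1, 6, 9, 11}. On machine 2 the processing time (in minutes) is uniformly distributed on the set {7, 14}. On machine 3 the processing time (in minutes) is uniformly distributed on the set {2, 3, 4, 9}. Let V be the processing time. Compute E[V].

E[V | machine 1] = (1+6+9+11)/4 = 27/4.
E[V | machine 2] = (7+14)/2 = 21/2.
E[V | machine 3] = (2+3+4+9)/4 = 9/2.
E[V] = (2/5)·(27/4) + (4/15)·(21/2) + (1/3)·(9/2) = 7.

7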